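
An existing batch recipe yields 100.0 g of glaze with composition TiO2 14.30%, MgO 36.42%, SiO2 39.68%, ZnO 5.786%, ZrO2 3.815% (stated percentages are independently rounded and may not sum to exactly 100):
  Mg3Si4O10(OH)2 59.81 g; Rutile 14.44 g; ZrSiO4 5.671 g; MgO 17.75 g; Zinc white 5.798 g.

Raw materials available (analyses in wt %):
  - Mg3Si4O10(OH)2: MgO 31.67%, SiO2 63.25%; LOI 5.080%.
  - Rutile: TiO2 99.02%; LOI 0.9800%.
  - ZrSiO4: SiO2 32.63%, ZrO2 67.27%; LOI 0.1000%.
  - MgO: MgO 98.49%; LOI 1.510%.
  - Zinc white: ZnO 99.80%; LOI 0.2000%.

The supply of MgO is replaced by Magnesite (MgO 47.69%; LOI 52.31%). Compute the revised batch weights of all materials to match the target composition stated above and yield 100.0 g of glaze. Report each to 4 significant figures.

The intermediate values are displayed rounded off to 4 significant digits on the page — all internal work holds exact precision from start to finish. Each reported value takes exactly one rounding; all derived quantities, which include the totals, yield, net glass mass, five oxide percentages, ignition loss, are rebuilt at full precision, as quoted within problem or answer, starting from the weights per 100.0 g of glass.
Target oxide masses per 100.0 g glaze:
  TiO2: 14.30% × 100.0 = 14.30 g
  MgO: 36.42% × 100.0 = 36.42 g
  SiO2: 39.68% × 100.0 = 39.68 g
  ZnO: 5.786% × 100.0 = 5.786 g
  ZrO2: 3.815% × 100.0 = 3.815 g
Checking each oxide sum on the weights just shown, relative to the basis at hand (target by target, the sums agree once rounding is allowed for):
  TiO2: 14.44·0.9902 = 14.30 g (target 14.30 g)
  MgO: 59.81·0.3167 + 36.65·0.4769 = 36.42 g (target 36.42 g)
  SiO2: 59.81·0.6325 + 5.671·0.3263 = 39.68 g (target 39.68 g)
  ZnO: 5.798·0.9980 = 5.786 g (target 5.786 g)
  ZrO2: 5.671·0.6727 = 3.815 g (target 3.815 g)
Glass-mass closure: total charge less LOI = 100.0 g (targets for the oxides total 100.0 g; against the stated basis, 100.0 g — gaps are rounding artifacts).
Batch grand total — Σ batch = 122.4 g; loss to ignition Σ batch·LOI = 22.37 g; yield, glass over the total, = 81.72%.

Revised batch per 100.0 g glaze:
  Mg3Si4O10(OH)2: 59.81 g
  Rutile: 14.44 g
  ZrSiO4: 5.671 g
  Magnesite: 36.65 g
  Zinc white: 5.798 g
Total batch = 122.4 g; LOI loss = 22.37 g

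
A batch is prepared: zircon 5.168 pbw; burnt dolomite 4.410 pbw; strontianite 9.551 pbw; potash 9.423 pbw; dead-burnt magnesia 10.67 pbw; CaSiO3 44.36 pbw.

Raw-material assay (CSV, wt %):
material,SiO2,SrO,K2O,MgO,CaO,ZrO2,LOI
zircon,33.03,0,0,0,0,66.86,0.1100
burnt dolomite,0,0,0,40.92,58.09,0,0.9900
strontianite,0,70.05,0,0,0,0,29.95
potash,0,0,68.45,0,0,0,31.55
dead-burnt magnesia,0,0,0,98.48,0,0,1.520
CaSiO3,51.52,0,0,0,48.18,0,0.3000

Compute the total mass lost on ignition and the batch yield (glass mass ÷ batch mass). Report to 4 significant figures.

Each numeric step maintains full precision end to end — values along the way are printed, rounded to 4 significant figures, in the working; every reported number is rounded only once — derived quantities are recomputed from the weighed amounts at 77.40 pbw of glass at full precision (the six compositions, the yield, LOI, the totals, glass mass) as written in the question or the answer.
Ignition loss by material:
  zircon: 5.168 × 0.001100 = 0.005685 pbw
  burnt dolomite: 4.410 × 0.009900 = 0.04366 pbw
  strontianite: 9.551 × 0.2995 = 2.861 pbw
  potash: 9.423 × 0.3155 = 2.973 pbw
  dead-burnt magnesia: 10.67 × 0.01520 = 0.1622 pbw
  CaSiO3: 44.36 × 0.003000 = 0.1331 pbw
Total LOI = 6.178 pbw
Glass = batch − LOI = 83.58 − 6.178 = 77.40 pbw

LOI loss = 6.178 pbw; glass = 77.40 pbw; yield = 92.61%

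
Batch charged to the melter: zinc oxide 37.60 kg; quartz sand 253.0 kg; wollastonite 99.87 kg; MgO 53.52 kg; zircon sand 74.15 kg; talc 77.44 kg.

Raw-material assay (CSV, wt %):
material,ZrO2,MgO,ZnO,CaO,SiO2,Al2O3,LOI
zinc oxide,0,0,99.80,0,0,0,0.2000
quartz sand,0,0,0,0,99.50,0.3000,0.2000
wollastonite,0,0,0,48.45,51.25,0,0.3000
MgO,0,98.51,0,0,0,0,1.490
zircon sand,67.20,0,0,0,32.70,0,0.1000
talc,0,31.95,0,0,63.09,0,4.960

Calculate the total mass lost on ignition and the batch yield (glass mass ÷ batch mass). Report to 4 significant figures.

Working values are displayed rounded to 4 significant digits between the steps. All arithmetic maintains full precision all the way through. Each reported value includes exactly one rounding — derived quantities, including the yield, the totals, the six compositions, net glass mass, LOI, are carried starting from the weights per 590.0 kg of glass at full precision, as given in the question or the answer.
LOI of each material in turn:
  zinc oxide: 37.60 × 0.002000 = 0.07520 kg
  quartz sand: 253.0 × 0.002000 = 0.5060 kg
  wollastonite: 99.87 × 0.003000 = 0.2996 kg
  MgO: 53.52 × 0.01490 = 0.7974 kg
  zircon sand: 74.15 × 0.001000 = 0.07415 kg
  talc: 77.44 × 0.04960 = 3.841 kg
Total LOI = 5.593 kg
Glass = batch − LOI = 595.6 − 5.593 = 590.0 kg

LOI loss = 5.593 kg; glass = 590.0 kg; yield = 99.06%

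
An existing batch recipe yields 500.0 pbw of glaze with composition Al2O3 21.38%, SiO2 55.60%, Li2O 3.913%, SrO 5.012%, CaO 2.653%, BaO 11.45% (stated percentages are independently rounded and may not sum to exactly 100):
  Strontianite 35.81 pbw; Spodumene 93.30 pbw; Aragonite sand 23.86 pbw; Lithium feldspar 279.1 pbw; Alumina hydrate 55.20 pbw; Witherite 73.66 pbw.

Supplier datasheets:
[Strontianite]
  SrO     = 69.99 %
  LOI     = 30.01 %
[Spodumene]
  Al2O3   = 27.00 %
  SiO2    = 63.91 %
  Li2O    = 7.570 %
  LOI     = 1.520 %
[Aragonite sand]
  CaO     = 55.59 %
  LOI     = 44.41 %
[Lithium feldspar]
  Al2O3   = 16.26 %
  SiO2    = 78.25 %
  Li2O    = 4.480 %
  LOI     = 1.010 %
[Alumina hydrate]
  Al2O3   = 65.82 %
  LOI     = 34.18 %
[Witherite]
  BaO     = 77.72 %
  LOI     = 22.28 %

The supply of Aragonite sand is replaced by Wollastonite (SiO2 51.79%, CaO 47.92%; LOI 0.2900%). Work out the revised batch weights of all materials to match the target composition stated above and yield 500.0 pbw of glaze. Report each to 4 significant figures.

The intermediate values are shown rounded to 4 significant figures within the worked lines. All internal work maintains full precision in every operation — a single rounding finalizes every reported figure; all derived quantities, which include ignition loss, net glass mass, six oxide percentages, yield, the totals, are re-derived at full precision, as written in problem or answer, from the weighed amounts for 500.0 pbw of glass.
The oxide mass targets at 500.0 pbw glaze:
  Al2O3: 21.38% × 500.0 = 106.9 pbw
  SiO2: 55.60% × 500.0 = 278.0 pbw
  Li2O: 3.913% × 500.0 = 19.57 pbw
  SrO: 5.012% × 500.0 = 25.06 pbw
  CaO: 2.653% × 500.0 = 13.26 pbw
  BaO: 11.45% × 500.0 = 57.25 pbw
Mass-balance tally per oxide on the weights just shown, versus the basis set out (each sum matches its target mass exact up to rounding of places):
  Al2O3: 114.3·0.2700 + 243.6·0.1626 + 55.35·0.6582 = 106.9 pbw (target 106.9 pbw)
  SiO2: 114.3·0.6391 + 27.68·0.5179 + 243.6·0.7825 = 278.0 pbw (target 278.0 pbw)
  Li2O: 114.3·0.07570 + 243.6·0.04480 = 19.57 pbw (target 19.57 pbw)
  SrO: 35.81·0.6999 = 25.06 pbw (target 25.06 pbw)
  CaO: 27.68·0.4792 = 13.26 pbw (target 13.26 pbw)
  BaO: 73.66·0.7772 = 57.25 pbw (target 57.25 pbw)
The glass-mass cross-check: total charge less LOI = 500.0 pbw (targets for the oxides total 500.0 pbw; stated basis 500.0 pbw — deltas are rounding alone).
Summing the batch: Σ batch = 550.4 pbw; LOI loss = Σ batch·LOI = 50.35 pbw; as yield: glass ÷ batch → 90.85%.

Revised batch per 500.0 pbw glaze:
  Strontianite: 35.81 pbw
  Spodumene: 114.3 pbw
  Wollastonite: 27.68 pbw
  Lithium feldspar: 243.6 pbw
  Alumina hydrate: 55.35 pbw
  Witherite: 73.66 pbw
Total batch = 550.4 pbw; LOI loss = 50.35 pbw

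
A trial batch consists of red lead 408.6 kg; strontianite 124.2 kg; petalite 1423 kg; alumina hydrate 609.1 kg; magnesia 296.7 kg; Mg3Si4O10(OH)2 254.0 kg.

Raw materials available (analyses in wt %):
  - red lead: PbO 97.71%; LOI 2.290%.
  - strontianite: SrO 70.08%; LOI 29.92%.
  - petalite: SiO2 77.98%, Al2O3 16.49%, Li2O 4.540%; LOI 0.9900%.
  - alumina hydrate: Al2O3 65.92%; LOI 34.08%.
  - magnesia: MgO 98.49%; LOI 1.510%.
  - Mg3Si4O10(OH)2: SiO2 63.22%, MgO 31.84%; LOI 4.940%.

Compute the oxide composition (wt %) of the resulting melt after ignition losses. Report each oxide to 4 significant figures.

Every computation keeps full float precision in all steps. Mid-chain values are displayed (rounded to four significant digits) at each printed step. Each reported number is rounded once only. The derived quantities, which include the totals, six oxide percentages, net glass mass, the yield, ignition loss, are computed at full precision, as they appear in the problem or answer text, using the weight values for 2830 kg of glass.
Oxide masses out of the charge:
  SrO: 124.2·0.7008 = 87.04 kg
  SiO2: 1423·0.7798 + 254.0·0.6322 = 1270 kg
  MgO: 296.7·0.9849 + 254.0·0.3184 = 373.1 kg
  PbO: 408.6·0.9771 = 399.2 kg
  Al2O3: 1423·0.1649 + 609.1·0.6592 = 636.2 kg
  Li2O: 1423·0.04540 = 64.60 kg
LOI: 408.6·0.02290 + 124.2·0.2992 + 1423·0.009900 + 609.1·0.3408 + 296.7·0.01510 + 254.0·0.04940 = 285.2 kg
batch − LOI leaves glass = 3116 − 285.2 = 2830 kg (matching Σ of the oxides)
each wt % is 100 × oxide ÷ glass

Glass mass = 2830 kg (batch 3116 − LOI 285.2).
Composition: SrO 3.075%, SiO2 44.88%, MgO 13.18%, PbO 14.11%, Al2O3 22.48%, Li2O 2.283%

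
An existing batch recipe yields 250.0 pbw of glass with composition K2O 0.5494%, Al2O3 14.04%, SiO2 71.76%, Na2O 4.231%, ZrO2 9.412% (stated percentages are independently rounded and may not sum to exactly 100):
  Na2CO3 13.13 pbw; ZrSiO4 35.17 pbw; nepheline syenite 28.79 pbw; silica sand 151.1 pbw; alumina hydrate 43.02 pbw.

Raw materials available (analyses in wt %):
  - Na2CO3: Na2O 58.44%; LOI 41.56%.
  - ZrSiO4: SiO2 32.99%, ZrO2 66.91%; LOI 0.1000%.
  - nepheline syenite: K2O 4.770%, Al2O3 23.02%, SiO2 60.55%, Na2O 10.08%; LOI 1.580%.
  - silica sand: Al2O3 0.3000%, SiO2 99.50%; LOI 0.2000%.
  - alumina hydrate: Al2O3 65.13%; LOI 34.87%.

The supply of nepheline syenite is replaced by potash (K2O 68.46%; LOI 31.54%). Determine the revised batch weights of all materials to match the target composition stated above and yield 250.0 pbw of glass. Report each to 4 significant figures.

In-progress results appear, with 4-significant-digit rounding, on the page. All internal work maintains full float precision throughout — each reported value takes a single rounding; derived quantities (the yield, totals, LOI, net glass mass, the five compositions) are rebuilt starting from the weights per 250.0 pbw of glass in full float precision as given in problem or answer.
Oxide-by-oxide targets in 250.0 pbw glass:
  K2O: 0.5494% × 250.0 = 1.374 pbw
  Al2O3: 14.04% × 250.0 = 35.10 pbw
  SiO2: 71.76% × 250.0 = 179.4 pbw
  Na2O: 4.231% × 250.0 = 10.58 pbw
  ZrO2: 9.412% × 250.0 = 23.53 pbw
Per-oxide balance check working from each reported weight, per the basis as stated (delivered sums recover each target within answer rounding):
  K2O: 2.006·0.6846 = 1.373 pbw (target 1.374 pbw)
  Al2O3: 168.6·0.003000 + 53.12·0.6513 = 35.10 pbw (target 35.10 pbw)
  SiO2: 35.17·0.3299 + 168.6·0.9950 = 179.4 pbw (target 179.4 pbw)
  Na2O: 18.10·0.5844 = 10.58 pbw (target 10.58 pbw)
  ZrO2: 35.17·0.6691 = 23.53 pbw (target 23.53 pbw)
Glass mass check: total batch − LOI = 249.9 pbw (the Σ of target masses is 250.0 pbw; against the stated basis, 250.0 pbw — deltas are rounding alone).
Whole-batch sum: Σ batch = 277.0 pbw; the LOI term Σ batch·LOI equals 27.05 pbw; yield: glass divided by total = 90.23%.

Revised batch per 250.0 pbw glass:
  Na2CO3: 18.10 pbw
  ZrSiO4: 35.17 pbw
  potash: 2.006 pbw
  silica sand: 168.6 pbw
  alumina hydrate: 53.12 pbw
Total batch = 277.0 pbw; LOI loss = 27.05 pbw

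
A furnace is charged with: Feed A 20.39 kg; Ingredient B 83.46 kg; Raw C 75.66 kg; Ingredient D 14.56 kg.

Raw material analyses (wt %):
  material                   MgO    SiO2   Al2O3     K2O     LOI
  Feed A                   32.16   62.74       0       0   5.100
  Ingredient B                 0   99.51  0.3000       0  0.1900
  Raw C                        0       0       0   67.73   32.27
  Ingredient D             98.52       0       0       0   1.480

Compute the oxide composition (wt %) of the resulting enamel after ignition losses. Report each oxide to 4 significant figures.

Intermediates are displayed with 4-significant-digit rounding as written. Every computation holds full float precision through the solve; every reported number undergoes a single rounding — derived quantities (net glass mass, the totals, LOI, yield, four oxide percentages) are carried from the batch weights per 168.2 kg of glass in full float precision exactly as printed in either problem or answer.
Oxide masses out of the charge:
  MgO: 20.39·0.3216 + 14.56·0.9852 = 20.90 kg
  SiO2: 20.39·0.6274 + 83.46·0.9951 = 95.84 kg
  Al2O3: 83.46·0.003000 = 0.2504 kg
  K2O: 75.66·0.6773 = 51.24 kg
LOI: 20.39·0.05100 + 83.46·0.001900 + 75.66·0.3227 + 14.56·0.01480 = 25.83 kg
Resulting glass, batch − LOI: 194.1 − 25.83 = 168.2 kg (matching Σ of the oxides)
wt % = oxide mass / glass mass × 100

Glass mass = 168.2 kg (batch 194.1 − LOI 25.83).
Composition: MgO 12.42%, SiO2 56.97%, Al2O3 0.1488%, K2O 30.46%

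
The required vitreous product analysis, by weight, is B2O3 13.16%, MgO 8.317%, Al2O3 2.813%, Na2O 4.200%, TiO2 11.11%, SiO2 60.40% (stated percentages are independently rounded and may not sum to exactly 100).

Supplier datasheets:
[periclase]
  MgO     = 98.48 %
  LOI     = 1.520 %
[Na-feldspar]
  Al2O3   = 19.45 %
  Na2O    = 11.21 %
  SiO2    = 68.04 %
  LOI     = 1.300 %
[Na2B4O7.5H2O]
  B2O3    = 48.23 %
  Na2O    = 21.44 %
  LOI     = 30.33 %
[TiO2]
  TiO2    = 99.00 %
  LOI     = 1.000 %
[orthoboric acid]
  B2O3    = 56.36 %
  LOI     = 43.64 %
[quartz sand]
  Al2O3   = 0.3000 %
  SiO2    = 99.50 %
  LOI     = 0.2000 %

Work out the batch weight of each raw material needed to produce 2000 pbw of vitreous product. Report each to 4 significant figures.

Batch per 2000 pbw vitreous product:
  periclase: 168.9 pbw
  Na-feldspar: 273.4 pbw
  Na2B4O7.5H2O: 248.8 pbw
  TiO2: 224.4 pbw
  orthoboric acid: 254.1 pbw
  quartz sand: 1027 pbw
Total batch = 2197 pbw; LOI loss = 196.8 pbw; yield = 91.04%

The whole derivation carries full float precision in all steps. Mid-chain values are printed with 4-significant-figure rounding across the worked steps. Each reported result includes exactly one rounding — all derived quantities, which include six oxide percentages, the totals, the yield, net glass mass, LOI, are carried at exact precision, precisely as stated by problem or answer, from the weighed amounts for 2000 pbw of glass.
Per-oxide target masses for 2000 pbw vitreous product:
  B2O3: 13.16% × 2000 = 263.2 pbw
  MgO: 8.317% × 2000 = 166.3 pbw
  Al2O3: 2.813% × 2000 = 56.26 pbw
  Na2O: 4.200% × 2000 = 84.00 pbw
  TiO2: 11.11% × 2000 = 222.2 pbw
  SiO2: 60.40% × 2000 = 1208 pbw
Checking each oxide sum per the reported batch figures, against the basis in use (delivered sums recover each target once rounding is allowed for):
  B2O3: 248.8·0.4823 + 254.1·0.5636 = 263.2 pbw (target 263.2 pbw)
  MgO: 168.9·0.9848 = 166.3 pbw (target 166.3 pbw)
  Al2O3: 273.4·0.1945 + 1027·0.003000 = 56.26 pbw (target 56.26 pbw)
  Na2O: 273.4·0.1121 + 248.8·0.2144 = 83.99 pbw (target 84.00 pbw)
  TiO2: 224.4·0.9900 = 222.2 pbw (target 222.2 pbw)
  SiO2: 273.4·0.6804 + 1027·0.9950 = 1208 pbw (target 1208 pbw)
Glass-mass closure: net batch after ignition = 2000 pbw (oxide target masses add up to 2000 pbw; the stated basis being 2000 pbw — deltas are rounding alone).
Batch grand total — Σ batch = 2197 pbw; ignition loss, Σ(batch × LOI) = 196.8 pbw; yield: glass divided by total = 91.04%.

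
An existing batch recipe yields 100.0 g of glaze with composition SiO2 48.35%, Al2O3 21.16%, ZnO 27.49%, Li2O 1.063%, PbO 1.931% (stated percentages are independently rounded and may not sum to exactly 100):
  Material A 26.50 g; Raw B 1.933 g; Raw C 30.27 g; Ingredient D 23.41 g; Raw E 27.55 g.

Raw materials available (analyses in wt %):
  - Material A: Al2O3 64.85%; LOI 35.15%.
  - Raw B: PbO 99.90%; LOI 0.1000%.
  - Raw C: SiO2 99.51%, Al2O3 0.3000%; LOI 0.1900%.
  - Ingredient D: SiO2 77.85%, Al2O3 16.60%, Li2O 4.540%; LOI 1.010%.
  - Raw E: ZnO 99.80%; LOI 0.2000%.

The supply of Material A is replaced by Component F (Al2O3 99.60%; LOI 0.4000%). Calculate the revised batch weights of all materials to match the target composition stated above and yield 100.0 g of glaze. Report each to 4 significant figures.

Working values are shown, rounded to 4 significant figures, within the worked lines. The working math keeps full float precision from start to finish; each reported result is rounded exactly once. The derived quantities, which include net glass mass, the five compositions, totals, the yield, LOI, are recomputed in exact precision, precisely as stated by the problem or answer text, starting from the weights at 100.0 g of glass.
Target masses of each oxide per 100.0 g glaze:
  SiO2: 48.35% × 100.0 = 48.35 g
  Al2O3: 21.16% × 100.0 = 21.16 g
  ZnO: 27.49% × 100.0 = 27.49 g
  Li2O: 1.063% × 100.0 = 1.063 g
  PbO: 1.931% × 100.0 = 1.931 g
Checking each oxide sum working from each reported weight, for the quoted basis mass (sum by sum, the targets are met given rounding of the digits):
  SiO2: 30.27·0.9951 + 23.41·0.7785 = 48.35 g (target 48.35 g)
  Al2O3: 17.25·0.9960 + 30.27·0.003000 + 23.41·0.1660 = 21.16 g (target 21.16 g)
  ZnO: 27.55·0.9980 = 27.49 g (target 27.49 g)
  Li2O: 23.41·0.04540 = 1.063 g (target 1.063 g)
  PbO: 1.933·0.9990 = 1.931 g (target 1.931 g)
The glass-mass cross-check: total batch − LOI = 99.99 g (the targets, summed, come to 99.99 g; the stated basis being 100.0 g — rounding explains the deltas).
Batch grand total — Σ batch = 100.4 g; the LOI term Σ batch·LOI equals 0.4200 g; the yield ratio, glass ÷ batch: 99.58%.

Revised batch per 100.0 g glaze:
  Component F: 17.25 g
  Raw B: 1.933 g
  Raw C: 30.27 g
  Ingredient D: 23.41 g
  Raw E: 27.55 g
Total batch = 100.4 g; LOI loss = 0.4200 g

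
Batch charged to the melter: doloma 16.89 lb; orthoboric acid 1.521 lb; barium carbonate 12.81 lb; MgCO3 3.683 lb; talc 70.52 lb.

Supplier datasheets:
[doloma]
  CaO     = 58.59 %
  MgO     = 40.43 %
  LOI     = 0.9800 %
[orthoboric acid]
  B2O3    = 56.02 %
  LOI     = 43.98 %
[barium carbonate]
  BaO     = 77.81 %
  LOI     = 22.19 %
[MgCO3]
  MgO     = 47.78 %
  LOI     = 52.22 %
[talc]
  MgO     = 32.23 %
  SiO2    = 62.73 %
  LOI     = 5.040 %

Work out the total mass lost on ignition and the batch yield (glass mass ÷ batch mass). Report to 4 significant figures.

Mid-chain values appear rounded off to 4 significant digits in the working — every computation maintains full float precision end to end — each reported value is rounded a single time; all derived quantities, including the totals, five oxide percentages, ignition loss, net glass mass, yield, are computed from the weighed amounts for 96.27 lb of glass in full float precision as given in either problem or answer.
Each material's LOI contribution:
  doloma: 16.89 × 0.009800 = 0.1655 lb
  orthoboric acid: 1.521 × 0.4398 = 0.6689 lb
  barium carbonate: 12.81 × 0.2219 = 2.843 lb
  MgCO3: 3.683 × 0.5222 = 1.923 lb
  talc: 70.52 × 0.05040 = 3.554 lb
Total LOI = 9.154 lb
Glass = batch − LOI = 105.4 − 9.154 = 96.27 lb

LOI loss = 9.154 lb; glass = 96.27 lb; yield = 91.32%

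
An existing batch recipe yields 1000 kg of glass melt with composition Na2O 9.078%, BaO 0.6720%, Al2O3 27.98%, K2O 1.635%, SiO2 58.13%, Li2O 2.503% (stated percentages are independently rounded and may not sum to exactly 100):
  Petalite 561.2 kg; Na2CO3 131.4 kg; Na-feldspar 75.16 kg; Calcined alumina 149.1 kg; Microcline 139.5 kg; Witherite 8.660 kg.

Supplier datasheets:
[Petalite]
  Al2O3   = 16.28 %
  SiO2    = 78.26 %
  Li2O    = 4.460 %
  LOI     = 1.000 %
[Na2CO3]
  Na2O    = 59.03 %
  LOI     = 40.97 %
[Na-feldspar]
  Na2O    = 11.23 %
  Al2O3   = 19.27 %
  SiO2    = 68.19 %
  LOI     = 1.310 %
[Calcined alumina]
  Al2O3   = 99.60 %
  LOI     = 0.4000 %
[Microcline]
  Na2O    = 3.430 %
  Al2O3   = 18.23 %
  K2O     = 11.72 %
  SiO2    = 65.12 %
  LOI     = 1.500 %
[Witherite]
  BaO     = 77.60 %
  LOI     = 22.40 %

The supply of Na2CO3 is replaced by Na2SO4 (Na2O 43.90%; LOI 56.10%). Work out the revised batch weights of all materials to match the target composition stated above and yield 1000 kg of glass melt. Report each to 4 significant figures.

In-progress results are printed rounded to 4 significant digits as written. Full precision is held at each step; a single rounding completes every reported result; all derived quantities are computed in full precision (glass mass, LOI, the yield, the six compositions, the totals) using the weight values on 1000 kg of glass as they appear in either problem or answer.
Target masses of each oxide per 1000 kg glass melt:
  Na2O: 9.078% × 1000 = 90.78 kg
  BaO: 0.6720% × 1000 = 6.720 kg
  Al2O3: 27.98% × 1000 = 279.8 kg
  K2O: 1.635% × 1000 = 16.35 kg
  SiO2: 58.13% × 1000 = 581.3 kg
  Li2O: 2.503% × 1000 = 25.03 kg
Checking each oxide sum per the reported batch figures, relative to the basis at hand (delivered sums recover each target net of answer rounding effects):
  Na2O: 176.7·0.4390 + 75.16·0.1123 + 139.5·0.03430 = 90.80 kg (target 90.78 kg)
  BaO: 8.660·0.7760 = 6.720 kg (target 6.720 kg)
  Al2O3: 561.2·0.1628 + 75.16·0.1927 + 149.1·0.9960 + 139.5·0.1823 = 279.8 kg (target 279.8 kg)
  K2O: 139.5·0.1172 = 16.35 kg (target 16.35 kg)
  SiO2: 561.2·0.7826 + 75.16·0.6819 + 139.5·0.6512 = 581.3 kg (target 581.3 kg)
  Li2O: 561.2·0.04460 = 25.03 kg (target 25.03 kg)
The glass-mass cross-check: whole batch net of LOI = 1000 kg (summing oxide targets gives 1000 kg; basis as stated: 1000 kg — a pure rounding effect).
Batch total: Σ batch = 1110 kg; Σ batch·LOI gives LOI loss = 110.4 kg; yield = glass ÷ total batch = 90.06%.

Revised batch per 1000 kg glass melt:
  Petalite: 561.2 kg
  Na2SO4: 176.7 kg
  Na-feldspar: 75.16 kg
  Calcined alumina: 149.1 kg
  Microcline: 139.5 kg
  Witherite: 8.660 kg
Total batch = 1110 kg; LOI loss = 110.4 kg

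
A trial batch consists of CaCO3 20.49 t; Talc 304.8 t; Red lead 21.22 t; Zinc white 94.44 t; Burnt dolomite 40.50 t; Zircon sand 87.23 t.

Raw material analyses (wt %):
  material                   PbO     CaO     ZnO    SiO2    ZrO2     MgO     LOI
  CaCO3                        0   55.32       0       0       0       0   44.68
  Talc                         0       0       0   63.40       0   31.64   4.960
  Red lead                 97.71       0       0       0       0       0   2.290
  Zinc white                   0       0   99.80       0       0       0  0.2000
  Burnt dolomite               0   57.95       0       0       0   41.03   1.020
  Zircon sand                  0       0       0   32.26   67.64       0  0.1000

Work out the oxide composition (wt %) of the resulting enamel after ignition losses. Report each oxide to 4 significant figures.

Glass mass = 543.2 t (batch 568.7 − LOI 25.45).
Composition: PbO 3.817%, CaO 6.407%, ZnO 17.35%, SiO2 40.75%, ZrO2 10.86%, MgO 20.81%

All internal work keeps full float precision at all times. Mid-chain values are displayed rounded to four significant digits within the worked lines. Each reported figure undergoes a single rounding; the derived quantities (yield, LOI, six oxide percentages, net glass mass, totals) are computed from the batch weights at 543.2 t of glass at exact precision as set out in the problem or the answer.
Per-oxide mass from batch:
  PbO: 21.22·0.9771 = 20.73 t
  CaO: 20.49·0.5532 + 40.50·0.5795 = 34.80 t
  ZnO: 94.44·0.9980 = 94.25 t
  SiO2: 304.8·0.6340 + 87.23·0.3226 = 221.4 t
  ZrO2: 87.23·0.6764 = 59.00 t
  MgO: 304.8·0.3164 + 40.50·0.4103 = 113.1 t
LOI: 20.49·0.4468 + 304.8·0.04960 + 21.22·0.02290 + 94.44·0.002000 + 40.50·0.01020 + 87.23·0.001000 = 25.45 t
Glass = total batch minus LOI = 568.7 − 25.45 = 543.2 t (consistent with Σ oxide mass)
wt % = oxide mass / glass mass × 100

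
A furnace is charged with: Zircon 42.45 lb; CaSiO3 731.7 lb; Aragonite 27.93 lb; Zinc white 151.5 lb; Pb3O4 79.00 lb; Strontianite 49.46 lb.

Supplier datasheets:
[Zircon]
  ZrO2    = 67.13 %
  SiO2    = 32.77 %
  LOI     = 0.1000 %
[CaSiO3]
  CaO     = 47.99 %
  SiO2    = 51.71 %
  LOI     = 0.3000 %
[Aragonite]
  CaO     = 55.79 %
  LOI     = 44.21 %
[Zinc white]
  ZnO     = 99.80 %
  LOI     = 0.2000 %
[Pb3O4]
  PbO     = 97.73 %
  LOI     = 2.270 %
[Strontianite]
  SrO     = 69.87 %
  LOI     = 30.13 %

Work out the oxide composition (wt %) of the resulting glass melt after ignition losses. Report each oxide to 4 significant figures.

Glass mass = 1050 lb (batch 1082 − LOI 31.58).
Composition: ZrO2 2.713%, CaO 34.91%, ZnO 14.39%, SiO2 37.34%, SrO 3.290%, PbO 7.350%

The whole derivation maintains full float precision at each step — the intermediate values appear (rounded to four significant digits) in the printout. Every reported number undergoes a single rounding — derived quantities are carried starting from the weights on 1050 lb of glass in exact precision (the totals, net glass mass, the yield, the six compositions, ignition loss), exactly as shown in the problem or the answer.
What the batch supplies per oxide:
  ZrO2: 42.45·0.6713 = 28.50 lb
  CaO: 731.7·0.4799 + 27.93·0.5579 = 366.7 lb
  ZnO: 151.5·0.9980 = 151.2 lb
  SiO2: 42.45·0.3277 + 731.7·0.5171 = 392.3 lb
  SrO: 49.46·0.6987 = 34.56 lb
  PbO: 79.00·0.9773 = 77.21 lb
LOI: 42.45·0.001000 + 731.7·0.003000 + 27.93·0.4421 + 151.5·0.002000 + 79.00·0.02270 + 49.46·0.3013 = 31.58 lb
Glass = total batch minus LOI = 1082 − 31.58 = 1050 lb (= the summed oxide contributions)
each wt % is 100 × oxide ÷ glass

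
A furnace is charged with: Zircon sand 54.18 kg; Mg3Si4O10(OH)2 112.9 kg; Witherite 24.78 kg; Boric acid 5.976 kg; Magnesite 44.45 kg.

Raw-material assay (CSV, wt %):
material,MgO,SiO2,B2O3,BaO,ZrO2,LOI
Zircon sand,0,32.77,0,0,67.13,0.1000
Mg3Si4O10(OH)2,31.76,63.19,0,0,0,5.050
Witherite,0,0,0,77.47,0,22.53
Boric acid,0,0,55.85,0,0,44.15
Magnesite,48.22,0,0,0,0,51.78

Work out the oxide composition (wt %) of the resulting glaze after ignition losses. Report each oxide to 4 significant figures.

The working math keeps full precision at all times. Values along the way appear rounded to 4 significant figures alongside each step. Each reported figure sees exactly one rounding. The derived quantities (the yield, the totals, LOI, glass mass, five oxide percentages) are re-derived in full float precision using the weight values for 205.3 kg of glass, as they appear in the problem or answer text.
Per-oxide mass from batch:
  MgO: 112.9·0.3176 + 44.45·0.4822 = 57.29 kg
  SiO2: 54.18·0.3277 + 112.9·0.6319 = 89.10 kg
  B2O3: 5.976·0.5585 = 3.338 kg
  BaO: 24.78·0.7747 = 19.20 kg
  ZrO2: 54.18·0.6713 = 36.37 kg
LOI: 54.18·0.001000 + 112.9·0.05050 + 24.78·0.2253 + 5.976·0.4415 + 44.45·0.5178 = 36.99 kg
batch − LOI leaves glass = 242.3 − 36.99 = 205.3 kg (consistent with Σ oxide mass)
percent by weight: oxide/glass ×100

Glass mass = 205.3 kg (batch 242.3 − LOI 36.99).
Composition: MgO 27.91%, SiO2 43.40%, B2O3 1.626%, BaO 9.351%, ZrO2 17.72%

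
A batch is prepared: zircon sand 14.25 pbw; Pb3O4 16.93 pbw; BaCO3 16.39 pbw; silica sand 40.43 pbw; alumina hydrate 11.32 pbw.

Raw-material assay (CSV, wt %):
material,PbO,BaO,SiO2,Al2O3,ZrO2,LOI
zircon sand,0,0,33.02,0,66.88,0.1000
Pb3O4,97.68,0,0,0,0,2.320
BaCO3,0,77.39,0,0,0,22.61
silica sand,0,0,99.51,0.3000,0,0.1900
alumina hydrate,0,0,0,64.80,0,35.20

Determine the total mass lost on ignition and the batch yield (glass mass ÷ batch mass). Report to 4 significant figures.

LOI loss = 8.174 pbw; glass = 91.15 pbw; yield = 91.77%

Intermediates are printed rounded to 4 significant digits in the working. Every computation maintains full precision from first step to last — every reported number sees exactly one rounding — derived quantities (ignition loss, the five compositions, yield, the totals, net glass mass) are recomputed starting from the weights at 91.15 pbw of glass in full precision, precisely as stated by the problem or answer text.
Material-by-material LOI:
  zircon sand: 14.25 × 0.001000 = 0.01425 pbw
  Pb3O4: 16.93 × 0.02320 = 0.3928 pbw
  BaCO3: 16.39 × 0.2261 = 3.706 pbw
  silica sand: 40.43 × 0.001900 = 0.07682 pbw
  alumina hydrate: 11.32 × 0.3520 = 3.985 pbw
Total LOI = 8.174 pbw
Glass = batch − LOI = 99.32 − 8.174 = 91.15 pbw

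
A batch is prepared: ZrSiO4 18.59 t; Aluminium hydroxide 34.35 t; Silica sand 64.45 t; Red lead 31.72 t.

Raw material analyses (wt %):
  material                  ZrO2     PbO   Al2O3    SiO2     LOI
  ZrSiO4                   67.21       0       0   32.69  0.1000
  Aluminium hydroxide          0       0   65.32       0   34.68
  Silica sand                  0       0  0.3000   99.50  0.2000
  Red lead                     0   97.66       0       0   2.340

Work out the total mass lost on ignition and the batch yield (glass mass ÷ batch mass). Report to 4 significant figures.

LOI loss = 12.80 t; glass = 136.3 t; yield = 91.41%

The working math runs at full float precision at every stage; values along the way are displayed (rounded to four significant figures) across the worked steps — every reported result takes exactly one rounding. Derived quantities (yield, LOI, the totals, net glass mass, four oxide percentages) are carried from the weighed amounts at 136.3 t of glass at exact precision, as written in the problem or answer text.
Per-material ignition loss:
  ZrSiO4: 18.59 × 0.001000 = 0.01859 t
  Aluminium hydroxide: 34.35 × 0.3468 = 11.91 t
  Silica sand: 64.45 × 0.002000 = 0.1289 t
  Red lead: 31.72 × 0.02340 = 0.7422 t
Total LOI = 12.80 t
Glass = batch − LOI = 149.1 − 12.80 = 136.3 t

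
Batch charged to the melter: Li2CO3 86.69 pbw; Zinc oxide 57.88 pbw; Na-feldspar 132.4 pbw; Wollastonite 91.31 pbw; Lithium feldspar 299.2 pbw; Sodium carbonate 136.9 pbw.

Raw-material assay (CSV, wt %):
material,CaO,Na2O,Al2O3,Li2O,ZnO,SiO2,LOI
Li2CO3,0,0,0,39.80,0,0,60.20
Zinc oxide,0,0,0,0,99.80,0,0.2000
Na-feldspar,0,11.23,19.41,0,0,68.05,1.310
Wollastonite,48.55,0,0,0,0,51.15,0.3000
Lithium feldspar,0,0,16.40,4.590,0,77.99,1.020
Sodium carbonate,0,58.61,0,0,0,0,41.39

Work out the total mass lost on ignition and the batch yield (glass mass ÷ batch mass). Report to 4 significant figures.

All arithmetic runs at full float precision at all times; the intermediate values are displayed rounded to 4 significant figures alongside each step; a single rounding yields every reported figure; derived quantities, including net glass mass, yield, totals, ignition loss, the six compositions, are re-derived from the weighed amounts per 690.4 pbw of glass at full float precision exactly as printed in the problem or the answer.
LOI of each material in turn:
  Li2CO3: 86.69 × 0.6020 = 52.19 pbw
  Zinc oxide: 57.88 × 0.002000 = 0.1158 pbw
  Na-feldspar: 132.4 × 0.01310 = 1.734 pbw
  Wollastonite: 91.31 × 0.003000 = 0.2739 pbw
  Lithium feldspar: 299.2 × 0.01020 = 3.052 pbw
  Sodium carbonate: 136.9 × 0.4139 = 56.66 pbw
Total LOI = 114.0 pbw
Glass = batch − LOI = 804.4 − 114.0 = 690.4 pbw

LOI loss = 114.0 pbw; glass = 690.4 pbw; yield = 85.82%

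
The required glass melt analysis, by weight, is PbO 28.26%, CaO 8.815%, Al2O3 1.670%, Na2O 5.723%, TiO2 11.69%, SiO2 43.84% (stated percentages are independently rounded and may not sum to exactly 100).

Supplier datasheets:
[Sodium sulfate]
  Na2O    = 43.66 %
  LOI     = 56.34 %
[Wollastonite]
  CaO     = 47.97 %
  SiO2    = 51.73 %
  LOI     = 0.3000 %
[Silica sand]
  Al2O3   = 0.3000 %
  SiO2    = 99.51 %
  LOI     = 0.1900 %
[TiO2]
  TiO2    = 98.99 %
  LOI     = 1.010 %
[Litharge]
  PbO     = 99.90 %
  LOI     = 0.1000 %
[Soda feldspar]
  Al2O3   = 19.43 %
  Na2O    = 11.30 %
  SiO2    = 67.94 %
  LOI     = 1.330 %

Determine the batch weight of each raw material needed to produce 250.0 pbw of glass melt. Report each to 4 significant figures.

Batch per 250.0 pbw glass melt:
  Sodium sulfate: 27.50 pbw
  Wollastonite: 45.94 pbw
  Silica sand: 72.35 pbw
  TiO2: 29.52 pbw
  Litharge: 70.72 pbw
  Soda feldspar: 20.37 pbw
Total batch = 266.4 pbw; LOI loss = 16.41 pbw; yield = 93.84%

Each numeric step carries full precision throughout; intermediates are printed rounded off to 4 significant figures between the steps; each reported value takes a single rounding. Derived quantities, which include totals, six oxide percentages, the yield, LOI, glass mass, are rebuilt at exact precision, precisely as stated by the problem or the answer, using the weight values at 250.0 pbw of glass.
Oxide-by-oxide targets in 250.0 pbw glass melt:
  PbO: 28.26% × 250.0 = 70.65 pbw
  CaO: 8.815% × 250.0 = 22.04 pbw
  Al2O3: 1.670% × 250.0 = 4.175 pbw
  Na2O: 5.723% × 250.0 = 14.31 pbw
  TiO2: 11.69% × 250.0 = 29.22 pbw
  SiO2: 43.84% × 250.0 = 109.6 pbw
Checking each oxide sum using the reported weights, on the stated basis (sum by sum, the targets are met modulo rounding of the values):
  PbO: 70.72·0.9990 = 70.65 pbw (target 70.65 pbw)
  CaO: 45.94·0.4797 = 22.04 pbw (target 22.04 pbw)
  Al2O3: 72.35·0.003000 + 20.37·0.1943 = 4.175 pbw (target 4.175 pbw)
  Na2O: 27.50·0.4366 + 20.37·0.1130 = 14.31 pbw (target 14.31 pbw)
  TiO2: 29.52·0.9899 = 29.22 pbw (target 29.22 pbw)
  SiO2: 45.94·0.5173 + 72.35·0.9951 + 20.37·0.6794 = 109.6 pbw (target 109.6 pbw)
The glass-mass cross-check: whole batch net of LOI = 250.0 pbw (targets for the oxides total 250.0 pbw; the stated basis being 250.0 pbw — a pure rounding effect).
Adding the batch up: Σ batch = 266.4 pbw; ignition loss, Σ(batch × LOI) = 16.41 pbw; yield = glass ÷ total batch = 93.84%.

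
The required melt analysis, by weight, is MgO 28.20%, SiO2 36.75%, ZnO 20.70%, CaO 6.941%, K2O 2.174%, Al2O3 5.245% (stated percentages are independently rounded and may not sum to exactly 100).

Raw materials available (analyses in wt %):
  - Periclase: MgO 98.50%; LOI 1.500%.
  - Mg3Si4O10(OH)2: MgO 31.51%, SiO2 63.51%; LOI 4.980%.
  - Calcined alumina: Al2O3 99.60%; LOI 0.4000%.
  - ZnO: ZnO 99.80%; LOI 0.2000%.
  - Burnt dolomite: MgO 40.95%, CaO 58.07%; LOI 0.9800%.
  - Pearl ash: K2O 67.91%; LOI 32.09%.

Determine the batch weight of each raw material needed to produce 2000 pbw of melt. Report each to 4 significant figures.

Batch per 2000 pbw melt:
  Periclase: 103.0 pbw
  Mg3Si4O10(OH)2: 1157 pbw
  Calcined alumina: 105.3 pbw
  ZnO: 414.8 pbw
  Burnt dolomite: 239.1 pbw
  Pearl ash: 64.03 pbw
Total batch = 2083 pbw; LOI loss = 83.30 pbw; yield = 96.00%

Each numeric step maintains full precision through the solve; intermediates are shown with 4-significant-digit rounding at each printed step; a single rounding completes every reported figure — the derived quantities, which include ignition loss, six oxide percentages, yield, net glass mass, totals, are computed at full float precision, as they appear in question or answer, from the batch weights at 2000 pbw of glass.
Per-oxide target masses for 2000 pbw melt:
  MgO: 28.20% × 2000 = 564.0 pbw
  SiO2: 36.75% × 2000 = 735.0 pbw
  ZnO: 20.70% × 2000 = 414.0 pbw
  CaO: 6.941% × 2000 = 138.8 pbw
  K2O: 2.174% × 2000 = 43.48 pbw
  Al2O3: 5.245% × 2000 = 104.9 pbw
Mass-balance tally per oxide applying the batch weights above, for the quoted basis mass (oxide sums agree with the targets exact up to rounding of places):
  MgO: 103.0·0.9850 + 1157·0.3151 + 239.1·0.4095 = 563.9 pbw (target 564.0 pbw)
  SiO2: 1157·0.6351 = 734.8 pbw (target 735.0 pbw)
  ZnO: 414.8·0.9980 = 414.0 pbw (target 414.0 pbw)
  CaO: 239.1·0.5807 = 138.8 pbw (target 138.8 pbw)
  K2O: 64.03·0.6791 = 43.48 pbw (target 43.48 pbw)
  Al2O3: 105.3·0.9960 = 104.9 pbw (target 104.9 pbw)
Glass-mass closure: Σ batch − LOI loss = 2000 pbw (summing oxide targets gives 2000 pbw; versus the stated basis of 2000 pbw — deltas are rounding alone).
Summing the batch: Σ batch = 2083 pbw; the LOI term Σ batch·LOI equals 83.30 pbw; yield, glass over the total, = 96.00%.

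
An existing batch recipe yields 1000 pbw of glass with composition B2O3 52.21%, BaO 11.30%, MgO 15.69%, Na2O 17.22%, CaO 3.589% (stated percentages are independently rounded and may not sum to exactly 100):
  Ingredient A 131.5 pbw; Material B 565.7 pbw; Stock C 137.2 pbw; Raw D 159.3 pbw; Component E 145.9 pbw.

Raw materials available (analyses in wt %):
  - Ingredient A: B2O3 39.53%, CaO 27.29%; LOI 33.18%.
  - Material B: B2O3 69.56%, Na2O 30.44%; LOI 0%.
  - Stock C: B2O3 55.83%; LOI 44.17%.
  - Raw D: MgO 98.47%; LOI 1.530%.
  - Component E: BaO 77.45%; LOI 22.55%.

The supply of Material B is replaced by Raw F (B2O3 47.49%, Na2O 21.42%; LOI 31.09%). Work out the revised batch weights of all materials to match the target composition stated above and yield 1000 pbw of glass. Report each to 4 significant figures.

Revised batch per 1000 pbw glass:
  Ingredient A: 131.5 pbw
  Raw F: 803.9 pbw
  Stock C: 158.2 pbw
  Raw D: 159.3 pbw
  Component E: 145.9 pbw
Total batch = 1399 pbw; LOI loss = 398.8 pbw

Mid-chain values appear rounded to 4 significant digits on the page. Every computation keeps full precision through the solve. Every reported value sees exactly one rounding — derived quantities (net glass mass, the five compositions, the yield, totals, LOI) are carried in full float precision from the weighed amounts for 1000 pbw of glass exactly as printed in the problem or answer text.
Oxide mass targets, per 1000 pbw glass:
  B2O3: 52.21% × 1000 = 522.1 pbw
  BaO: 11.30% × 1000 = 113.0 pbw
  MgO: 15.69% × 1000 = 156.9 pbw
  Na2O: 17.22% × 1000 = 172.2 pbw
  CaO: 3.589% × 1000 = 35.89 pbw
Checking each oxide sum given the weights on record, versus the basis set out (summed amounts equal target values net of answer rounding effects):
  B2O3: 131.5·0.3953 + 803.9·0.4749 + 158.2·0.5583 = 522.1 pbw (target 522.1 pbw)
  BaO: 145.9·0.7745 = 113.0 pbw (target 113.0 pbw)
  MgO: 159.3·0.9847 = 156.9 pbw (target 156.9 pbw)
  Na2O: 803.9·0.2142 = 172.2 pbw (target 172.2 pbw)
  CaO: 131.5·0.2729 = 35.89 pbw (target 35.89 pbw)
Glass-mass closure: Σ batch − LOI loss = 1000 pbw (per-oxide target masses sum to 1000 pbw; versus the stated basis of 1000 pbw — deltas are rounding alone).
Adding the batch up: Σ batch = 1399 pbw; loss to ignition Σ batch·LOI = 398.8 pbw; glass ÷ batch gives a yield of 71.49%.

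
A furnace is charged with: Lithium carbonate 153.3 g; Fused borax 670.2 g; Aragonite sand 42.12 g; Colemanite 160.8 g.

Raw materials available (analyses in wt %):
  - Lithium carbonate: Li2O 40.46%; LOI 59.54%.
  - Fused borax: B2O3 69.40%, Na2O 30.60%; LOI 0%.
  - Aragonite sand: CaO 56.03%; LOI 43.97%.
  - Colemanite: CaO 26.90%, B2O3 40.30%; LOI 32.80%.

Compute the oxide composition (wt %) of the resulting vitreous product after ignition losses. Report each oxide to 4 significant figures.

Values along the way appear with 4-significant-figure rounding when written out. Each numeric step carries full float precision all the way through — every reported number is rounded once only. All derived quantities are carried starting from the weights at 863.9 g of glass in full float precision (the four compositions, yield, totals, net glass mass, ignition loss) as they appear in the question or the answer.
Per-oxide mass from batch:
  Li2O: 153.3·0.4046 = 62.03 g
  CaO: 42.12·0.5603 + 160.8·0.2690 = 66.86 g
  B2O3: 670.2·0.6940 + 160.8·0.4030 = 529.9 g
  Na2O: 670.2·0.3060 = 205.1 g
LOI: 153.3·0.5954 + 42.12·0.4397 + 160.8·0.3280 = 162.5 g
Glass = total batch minus LOI = 1026 − 162.5 = 863.9 g (matching Σ of the oxides)
wt % = 100 × oxide mass / glass mass

Glass mass = 863.9 g (batch 1026 − LOI 162.5).
Composition: Li2O 7.180%, CaO 7.739%, B2O3 61.34%, Na2O 23.74%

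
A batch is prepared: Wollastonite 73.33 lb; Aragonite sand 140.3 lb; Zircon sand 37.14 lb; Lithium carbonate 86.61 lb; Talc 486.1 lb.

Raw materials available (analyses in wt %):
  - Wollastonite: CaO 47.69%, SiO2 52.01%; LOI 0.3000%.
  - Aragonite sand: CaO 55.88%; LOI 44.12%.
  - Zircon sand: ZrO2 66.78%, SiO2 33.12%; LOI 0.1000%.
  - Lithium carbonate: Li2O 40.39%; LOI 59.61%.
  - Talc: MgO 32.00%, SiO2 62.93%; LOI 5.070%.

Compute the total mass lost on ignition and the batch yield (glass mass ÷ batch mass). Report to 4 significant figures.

In-progress results are shown, with 4-significant-figure rounding, within the worked lines — the working math carries full precision at all times; every reported result is rounded exactly once. Derived quantities (the yield, ignition loss, totals, net glass mass, the five compositions) are computed at full float precision using the weight values per 685.0 lb of glass as quoted within problem or answer.
Material-by-material LOI:
  Wollastonite: 73.33 × 0.003000 = 0.2200 lb
  Aragonite sand: 140.3 × 0.4412 = 61.90 lb
  Zircon sand: 37.14 × 0.001000 = 0.03714 lb
  Lithium carbonate: 86.61 × 0.5961 = 51.63 lb
  Talc: 486.1 × 0.05070 = 24.65 lb
Total LOI = 138.4 lb
Glass = batch − LOI = 823.5 − 138.4 = 685.0 lb

LOI loss = 138.4 lb; glass = 685.0 lb; yield = 83.19%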